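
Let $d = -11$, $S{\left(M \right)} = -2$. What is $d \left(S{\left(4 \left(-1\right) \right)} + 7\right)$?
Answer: $-55$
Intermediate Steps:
$d \left(S{\left(4 \left(-1\right) \right)} + 7\right) = - 11 \left(-2 + 7\right) = \left(-11\right) 5 = -55$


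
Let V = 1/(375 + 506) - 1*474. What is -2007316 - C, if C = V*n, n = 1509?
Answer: -1138297559/881 ≈ -1.2921e+6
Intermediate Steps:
V = -417593/881 (V = 1/881 - 474 = -417593/881 ≈ -474.00)
C = -630147837/881 (C = -417593/881*1509 = -630147837/881 ≈ -7.1526e+5)
-2007316 - C = -2007316 - 1*(-630147837/881) = -2007316 + 630147837/881 = -1138297559/881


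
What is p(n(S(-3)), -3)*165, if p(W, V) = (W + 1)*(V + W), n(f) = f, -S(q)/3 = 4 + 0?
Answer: 27225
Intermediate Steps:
S(q) = -12 (S(q) = -3*(4 + 0) = -3*4 = -12)
p(W, V) = (1 + W)*(V + W)
p(n(S(-3)), -3)*165 = (-3 - 12 + (-12)**2 - 3*(-12))*165 = (-3 - 12 + 144 + 36)*165 = 165*165 = 27225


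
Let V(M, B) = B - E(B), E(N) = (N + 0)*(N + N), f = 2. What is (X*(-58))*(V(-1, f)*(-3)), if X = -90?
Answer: 93960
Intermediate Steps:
E(N) = 2*N² (E(N) = N*(2*N) = 2*N²)
V(M, B) = B - 2*B²
(X*(-58))*(V(-1, f)*(-3)) = (-90*(-58))*((2*(1 - 2*2))*(-3)) = 5220*((2*(1 - 4))*(-3)) = 5220*((2*(-3))*(-3)) = 5220*(-6*(-3)) = 5220*18 = 93960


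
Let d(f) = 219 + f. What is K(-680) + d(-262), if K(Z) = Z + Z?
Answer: -1403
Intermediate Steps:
K(Z) = 2*Z
K(-680) + d(-262) = 2*(-680) + (219 - 262) = -1360 - 43 = -1403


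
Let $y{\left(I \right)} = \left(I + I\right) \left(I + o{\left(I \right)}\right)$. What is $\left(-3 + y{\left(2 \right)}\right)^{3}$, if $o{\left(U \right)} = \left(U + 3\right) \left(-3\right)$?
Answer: $-166375$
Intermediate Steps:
$o{\left(U \right)} = -9 - 3 U$ ($o{\left(U \right)} = \left(3 + U\right) \left(-3\right) = -9 - 3 U$)
$y{\left(I \right)} = 2 I \left(-9 - 2 I\right)$ ($y{\left(I \right)} = \left(I + I\right) \left(I - \left(9 + 3 I\right)\right) = 2 I \left(-9 - 2 I\right)$)
$\left(-3 + y{\left(2 \right)}\right)^{3} = \left(-3 - 4 \left(9 + 2 \cdot 2\right)\right)^{3} = \left(-3 - 4 \left(9 + 4\right)\right)^{3} = \left(-3 - 4 \cdot 13\right)^{3} = \left(-3 - 52\right)^{3} = \left(-55\right)^{3} = -166375$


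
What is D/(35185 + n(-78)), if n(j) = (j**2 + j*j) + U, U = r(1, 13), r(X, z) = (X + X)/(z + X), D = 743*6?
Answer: 15603/165736 ≈ 0.094144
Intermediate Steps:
D = 4458
r(X, z) = 2*X/(X + z) (r(X, z) = (2*X)/(X + z) = 2*X/(X + z))
U = 1/7 (U = 2*1/(1 + 13) = 2*1/14 = 2*1*(1/14) = 1/7 ≈ 0.14286)
n(j) = 1/7 + 2*j**2 (n(j) = (j**2 + j*j) + 1/7 = (j**2 + j**2) + 1/7 = 2*j**2 + 1/7 = 1/7 + 2*j**2)
D/(35185 + n(-78)) = 4458/(35185 + (1/7 + 2*(-78)**2)) = 4458/(35185 + (1/7 + 2*6084)) = 4458/(35185 + (1/7 + 12168)) = 4458/(35185 + 85177/7) = 4458/(331472/7) = 4458*(7/331472) = 15603/165736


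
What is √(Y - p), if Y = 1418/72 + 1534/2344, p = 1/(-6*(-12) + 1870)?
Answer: √59293317457498/1707018 ≈ 4.5109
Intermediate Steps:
p = 1/1942 (p = 1/(72 + 1870) = 1/1942 ≈ 0.00051493)
Y = 53660/2637 (Y = 1418*(1/72) + 1534*(1/2344) = 709/36 + 767/1172 = 53660/2637 ≈ 20.349)
√(Y - p) = √(53660/2637 - 1*1/1942) = √(53660/2637 - 1/1942) = √(104205083/5121054) = √59293317457498/1707018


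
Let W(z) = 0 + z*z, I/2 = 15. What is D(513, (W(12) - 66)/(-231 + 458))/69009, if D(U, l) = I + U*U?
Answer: 87733/23003 ≈ 3.8140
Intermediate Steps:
I = 30 (I = 2*15 = 30)
W(z) = z**2 (W(z) = 0 + z**2 = z**2)
D(U, l) = 30 + U**2 (D(U, l) = 30 + U*U = 30 + U**2)
D(513, (W(12) - 66)/(-231 + 458))/69009 = (30 + 513**2)/69009 = (30 + 263169)*(1/69009) = 263199*(1/69009) = 87733/23003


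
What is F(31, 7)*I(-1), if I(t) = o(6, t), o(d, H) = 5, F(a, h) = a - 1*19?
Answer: 60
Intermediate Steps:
F(a, h) = -19 + a (F(a, h) = a - 19 = -19 + a)
I(t) = 5
F(31, 7)*I(-1) = (-19 + 31)*5 = 12*5 = 60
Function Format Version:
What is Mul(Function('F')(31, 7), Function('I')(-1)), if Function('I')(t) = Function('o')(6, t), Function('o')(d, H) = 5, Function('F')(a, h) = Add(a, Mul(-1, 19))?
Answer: 60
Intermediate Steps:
Function('F')(a, h) = Add(-19, a) (Function('F')(a, h) = Add(a, -19) = Add(-19, a))
Function('I')(t) = 5
Mul(Function('F')(31, 7), Function('I')(-1)) = Mul(Add(-19, 31), 5) = Mul(12, 5) = 60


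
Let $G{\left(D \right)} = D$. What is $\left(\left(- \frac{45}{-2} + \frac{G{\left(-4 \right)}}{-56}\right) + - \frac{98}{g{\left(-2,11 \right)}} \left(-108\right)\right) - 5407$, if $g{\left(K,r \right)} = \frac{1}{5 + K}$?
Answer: $\frac{184573}{7} \approx 26368.0$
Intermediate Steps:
$\left(\left(- \frac{45}{-2} + \frac{G{\left(-4 \right)}}{-56}\right) + - \frac{98}{g{\left(-2,11 \right)}} \left(-108\right)\right) - 5407 = \left(\left(- \frac{45}{-2} - \frac{4}{-56}\right) + - \frac{98}{\frac{1}{5 - 2}} \left(-108\right)\right) - 5407 = \left(\left(\left(-45\right) \left(- \frac{1}{2}\right) - - \frac{1}{14}\right) + - \frac{98}{\frac{1}{3}} \left(-108\right)\right) - 5407 = \left(\left(\frac{45}{2} + \frac{1}{14}\right) + - 98 \frac{1}{\frac{1}{3}} \left(-108\right)\right) - 5407 = \left(\frac{158}{7} + \left(-98\right) 3 \left(-108\right)\right) - 5407 = \left(\frac{158}{7} - -31752\right) - 5407 = \left(\frac{158}{7} + 31752\right) - 5407 = \frac{222422}{7} - 5407 = \frac{184573}{7}$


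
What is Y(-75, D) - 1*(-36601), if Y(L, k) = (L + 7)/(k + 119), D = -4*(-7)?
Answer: 5380279/147 ≈ 36601.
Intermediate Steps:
D = 28
Y(L, k) = (7 + L)/(119 + k)
Y(-75, D) - 1*(-36601) = (7 - 75)/(119 + 28) - 1*(-36601) = -68/147 + 36601 = 5380279/147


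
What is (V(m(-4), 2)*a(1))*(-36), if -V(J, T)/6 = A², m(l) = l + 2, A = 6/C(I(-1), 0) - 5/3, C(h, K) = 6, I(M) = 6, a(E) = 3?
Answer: 288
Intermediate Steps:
A = -⅔ (A = 6/6 - 5/3 = 6*(⅙) - 5*⅓ = 1 - 5/3 = -⅔ ≈ -0.66667)
m(l) = 2 + l
V(J, T) = -8/3 (V(J, T) = -6*(-⅔)² = -6*4/9 = -8/3)
(V(m(-4), 2)*a(1))*(-36) = -8/3*3*(-36) = -8*(-36) = 288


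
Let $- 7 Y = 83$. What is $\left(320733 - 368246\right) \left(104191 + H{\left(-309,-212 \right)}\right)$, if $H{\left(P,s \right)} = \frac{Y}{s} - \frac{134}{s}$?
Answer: $- \frac{7346482153545}{1484} \approx -4.9505 \cdot 10^{9}$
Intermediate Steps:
$Y = - \frac{83}{7}$ ($Y = \left(- \frac{1}{7}\right) 83 = - \frac{83}{7} \approx -11.857$)
$H{\left(P,s \right)} = - \frac{1021}{7 s}$ ($H{\left(P,s \right)} = - \frac{83}{7 s} - \frac{134}{s} = - \frac{1021}{7 s}$)
$\left(320733 - 368246\right) \left(104191 + H{\left(-309,-212 \right)}\right) = \left(320733 - 368246\right) \left(104191 - \frac{1021}{7 \left(-212\right)}\right) = - 47513 \left(104191 - - \frac{1021}{1484}\right) = - 47513 \left(104191 + \frac{1021}{1484}\right) = \left(-47513\right) \frac{154620465}{1484} = - \frac{7346482153545}{1484}$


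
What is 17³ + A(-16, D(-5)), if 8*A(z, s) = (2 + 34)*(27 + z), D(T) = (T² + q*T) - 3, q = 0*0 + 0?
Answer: 9925/2 ≈ 4962.5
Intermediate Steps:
q = 0 (q = 0 + 0 = 0)
D(T) = -3 + T² (D(T) = (T² + 0*T) - 3 = (T² + 0) - 3 = T² - 3 = -3 + T²)
A(z, s) = 243/2 + 9*z/2 (A(z, s) = ((2 + 34)*(27 + z))/8 = (36*(27 + z))/8 = (972 + 36*z)/8 = 243/2 + 9*z/2)
17³ + A(-16, D(-5)) = 17³ + (243/2 + (9/2)*(-16)) = 4913 + (243/2 - 72) = 4913 + 99/2 = 9925/2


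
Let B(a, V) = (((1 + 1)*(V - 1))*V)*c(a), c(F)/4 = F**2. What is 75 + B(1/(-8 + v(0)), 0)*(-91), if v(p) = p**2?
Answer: 75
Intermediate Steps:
c(F) = 4*F**2
B(a, V) = 4*V*a**2*(-2 + 2*V) (B(a, V) = (((1 + 1)*(V - 1))*V)*(4*a**2) = ((2*(-1 + V))*V)*(4*a**2) = ((-2 + 2*V)*V)*(4*a**2) = (V*(-2 + 2*V))*(4*a**2) = 4*V*a**2*(-2 + 2*V))
75 + B(1/(-8 + v(0)), 0)*(-91) = 75 + (8*0*(1/(-8 + 0**2))**2*(-1 + 0))*(-91) = 75 + (8*0*(1/(-8 + 0))**2*(-1))*(-91) = 75 + (8*0*(1/(-8))**2*(-1))*(-91) = 75 + (8*0*(-1/8)**2*(-1))*(-91) = 75 + (8*0*(1/64)*(-1))*(-91) = 75 + 0*(-91) = 75 + 0 = 75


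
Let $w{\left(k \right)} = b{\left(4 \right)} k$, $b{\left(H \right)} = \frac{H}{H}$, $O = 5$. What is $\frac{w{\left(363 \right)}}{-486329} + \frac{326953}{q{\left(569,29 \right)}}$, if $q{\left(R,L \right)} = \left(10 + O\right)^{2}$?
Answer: $\frac{159006643862}{109424025} \approx 1453.1$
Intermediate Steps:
$b{\left(H \right)} = 1$
$q{\left(R,L \right)} = 225$ ($q{\left(R,L \right)} = \left(10 + 5\right)^{2} = 15^{2} = 225$)
$w{\left(k \right)} = k$ ($w{\left(k \right)} = 1 k = k$)
$\frac{w{\left(363 \right)}}{-486329} + \frac{326953}{q{\left(569,29 \right)}} = \frac{363}{-486329} + \frac{326953}{225} = 363 \left(- \frac{1}{486329}\right) + 326953 \cdot \frac{1}{225} = - \frac{363}{486329} + \frac{326953}{225} = \frac{159006643862}{109424025}$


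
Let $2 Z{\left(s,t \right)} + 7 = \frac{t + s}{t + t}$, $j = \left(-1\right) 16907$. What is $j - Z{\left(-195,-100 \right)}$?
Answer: $- \frac{1352339}{80} \approx -16904.0$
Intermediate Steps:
$j = -16907$
$Z{\left(s,t \right)} = - \frac{7}{2} + \frac{s + t}{4 t}$ ($Z{\left(s,t \right)} = - \frac{7}{2} + \frac{\left(t + s\right) \frac{1}{t + t}}{2} = - \frac{7}{2} + \frac{\left(s + t\right) \frac{1}{2 t}}{2} = - \frac{7}{2} + \frac{\frac{1}{2} \frac{1}{t} \left(s + t\right)}{2} = - \frac{7}{2} + \frac{s + t}{4 t}$)
$j - Z{\left(-195,-100 \right)} = -16907 - \frac{-195 - -1300}{4 \left(-100\right)} = -16907 - \frac{1}{4} \left(- \frac{1}{100}\right) \left(-195 + 1300\right) = -16907 - \frac{1}{4} \left(- \frac{1}{100}\right) 1105 = -16907 - - \frac{221}{80} = -16907 + \frac{221}{80} = - \frac{1352339}{80}$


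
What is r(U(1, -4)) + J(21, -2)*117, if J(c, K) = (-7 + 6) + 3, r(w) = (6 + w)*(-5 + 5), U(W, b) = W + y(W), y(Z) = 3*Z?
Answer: 234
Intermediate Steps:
U(W, b) = 4*W (U(W, b) = W + 3*W = 4*W)
r(w) = 0 (r(w) = (6 + w)*0 = 0)
J(c, K) = 2 (J(c, K) = -1 + 3 = 2)
r(U(1, -4)) + J(21, -2)*117 = 0 + 2*117 = 0 + 234 = 234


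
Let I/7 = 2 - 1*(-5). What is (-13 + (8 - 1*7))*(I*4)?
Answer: -2352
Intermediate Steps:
I = 49 (I = 7*(2 - 1*(-5)) = 7*(2 + 5) = 7*7 = 49)
(-13 + (8 - 1*7))*(I*4) = (-13 + (8 - 1*7))*(49*4) = (-13 + (8 - 7))*196 = (-13 + 1)*196 = -12*196 = -2352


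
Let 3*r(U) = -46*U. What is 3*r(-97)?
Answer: 4462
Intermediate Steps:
r(U) = -46*U/3 (r(U) = (-46*U)/3 = -46*U/3)
3*r(-97) = 3*(-46/3*(-97)) = 3*(4462/3) = 4462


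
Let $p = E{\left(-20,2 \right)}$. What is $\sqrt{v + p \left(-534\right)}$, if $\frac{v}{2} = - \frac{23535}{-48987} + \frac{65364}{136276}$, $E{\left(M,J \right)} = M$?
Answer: $\frac{2 \sqrt{91830040792603828813}}{185437567} \approx 103.35$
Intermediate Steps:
$p = -20$
$v = \frac{356068996}{185437567}$ ($v = 2 \left(- \frac{23535}{-48987} + \frac{65364}{136276}\right) = 2 \left(\left(-23535\right) \left(- \frac{1}{48987}\right) + 65364 \cdot \frac{1}{136276}\right) = 2 \left(\frac{2615}{5443} + \frac{16341}{34069}\right) = 2 \cdot \frac{178034498}{185437567} = \frac{356068996}{185437567} \approx 1.9202$)
$\sqrt{v + p \left(-534\right)} = \sqrt{\frac{356068996}{185437567} - -10680} = \sqrt{\frac{356068996}{185437567} + 10680} = \sqrt{\frac{1980829284556}{185437567}} = \frac{2 \sqrt{91830040792603828813}}{185437567}$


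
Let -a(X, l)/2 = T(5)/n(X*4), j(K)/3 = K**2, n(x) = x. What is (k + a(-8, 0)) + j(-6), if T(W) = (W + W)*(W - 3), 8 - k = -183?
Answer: 1201/4 ≈ 300.25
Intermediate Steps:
k = 191 (k = 8 - 1*(-183) = 8 + 183 = 191)
T(W) = 2*W*(-3 + W) (T(W) = (2*W)*(-3 + W) = 2*W*(-3 + W))
j(K) = 3*K**2
a(X, l) = -10/X (a(X, l) = -2*2*5*(-3 + 5)/(X*4) = -2*2*5*2/(4*X) = -40*1/(4*X) = -10/X)
(k + a(-8, 0)) + j(-6) = (191 - 10/(-8)) + 3*(-6)**2 = (191 - 10*(-1/8)) + 3*36 = (191 + 5/4) + 108 = 769/4 + 108 = 1201/4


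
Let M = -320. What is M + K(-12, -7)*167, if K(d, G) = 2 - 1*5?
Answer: -821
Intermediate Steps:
K(d, G) = -3 (K(d, G) = 2 - 5 = -3)
M + K(-12, -7)*167 = -320 - 3*167 = -320 - 501 = -821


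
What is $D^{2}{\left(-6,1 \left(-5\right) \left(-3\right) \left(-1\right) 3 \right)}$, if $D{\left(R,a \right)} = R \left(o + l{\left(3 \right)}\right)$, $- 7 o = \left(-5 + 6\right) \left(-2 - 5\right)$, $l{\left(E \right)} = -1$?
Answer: $0$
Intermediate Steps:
$o = 1$ ($o = - \frac{\left(-5 + 6\right) \left(-2 - 5\right)}{7} = - \frac{1 \left(-7\right)}{7} = \left(- \frac{1}{7}\right) \left(-7\right) = 1$)
$D{\left(R,a \right)} = 0$ ($D{\left(R,a \right)} = R \left(1 - 1\right) = R 0 = 0$)
$D^{2}{\left(-6,1 \left(-5\right) \left(-3\right) \left(-1\right) 3 \right)} = 0^{2} = 0$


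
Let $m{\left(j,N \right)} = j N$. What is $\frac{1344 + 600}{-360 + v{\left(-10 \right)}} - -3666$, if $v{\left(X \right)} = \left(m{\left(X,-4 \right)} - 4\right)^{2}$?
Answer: $\frac{47685}{13} \approx 3668.1$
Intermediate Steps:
$m{\left(j,N \right)} = N j$
$v{\left(X \right)} = \left(-4 - 4 X\right)^{2}$ ($v{\left(X \right)} = \left(- 4 X - 4\right)^{2} = \left(-4 - 4 X\right)^{2}$)
$\frac{1344 + 600}{-360 + v{\left(-10 \right)}} - -3666 = \frac{1344 + 600}{-360 + 16 \left(1 - 10\right)^{2}} - -3666 = \frac{1944}{-360 + 16 \left(-9\right)^{2}} + 3666 = \frac{1944}{-360 + 16 \cdot 81} + 3666 = \frac{1944}{-360 + 1296} + 3666 = \frac{1944}{936} + 3666 = 1944 \cdot \frac{1}{936} + 3666 = \frac{27}{13} + 3666 = \frac{47685}{13}$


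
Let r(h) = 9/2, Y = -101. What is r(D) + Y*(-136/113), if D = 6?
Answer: 28489/226 ≈ 126.06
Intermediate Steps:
r(h) = 9/2 (r(h) = 9*(½) = 9/2)
r(D) + Y*(-136/113) = 9/2 - (-13736)/113 = 9/2 - 101*(-136/113) = 9/2 + 13736/113 = 28489/226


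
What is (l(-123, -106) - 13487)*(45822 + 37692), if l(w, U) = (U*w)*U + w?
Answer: -116555311932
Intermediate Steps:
l(w, U) = w + w*U² (l(w, U) = w*U² + w = w + w*U²)
(l(-123, -106) - 13487)*(45822 + 37692) = (-123*(1 + (-106)²) - 13487)*(45822 + 37692) = (-123*(1 + 11236) - 13487)*83514 = (-123*11237 - 13487)*83514 = (-1382151 - 13487)*83514 = -1395638*83514 = -116555311932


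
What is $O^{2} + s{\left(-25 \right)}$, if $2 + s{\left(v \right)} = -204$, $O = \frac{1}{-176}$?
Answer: $- \frac{6381055}{30976} \approx -206.0$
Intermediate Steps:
$O = - \frac{1}{176} \approx -0.0056818$
$s{\left(v \right)} = -206$ ($s{\left(v \right)} = -2 - 204 = -206$)
$O^{2} + s{\left(-25 \right)} = \left(- \frac{1}{176}\right)^{2} - 206 = \frac{1}{30976} - 206 = - \frac{6381055}{30976}$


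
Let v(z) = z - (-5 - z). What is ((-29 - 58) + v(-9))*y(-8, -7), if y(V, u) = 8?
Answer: -800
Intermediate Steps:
v(z) = 5 + 2*z (v(z) = z + (5 + z) = 5 + 2*z)
((-29 - 58) + v(-9))*y(-8, -7) = ((-29 - 58) + (5 + 2*(-9)))*8 = (-87 + (5 - 18))*8 = (-87 - 13)*8 = -100*8 = -800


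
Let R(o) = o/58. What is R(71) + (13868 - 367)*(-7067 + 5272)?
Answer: -1405589039/58 ≈ -2.4234e+7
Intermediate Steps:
R(o) = o/58 (R(o) = o*(1/58) = o/58)
R(71) + (13868 - 367)*(-7067 + 5272) = (1/58)*71 + (13868 - 367)*(-7067 + 5272) = 71/58 + 13501*(-1795) = 71/58 - 24234295 = -1405589039/58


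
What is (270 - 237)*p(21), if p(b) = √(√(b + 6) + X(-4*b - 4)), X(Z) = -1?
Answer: 33*√(-1 + 3*√3) ≈ 67.599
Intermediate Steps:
p(b) = √(-1 + √(6 + b)) (p(b) = √(√(b + 6) - 1) = √(√(6 + b) - 1) = √(-1 + √(6 + b)))
(270 - 237)*p(21) = (270 - 237)*√(-1 + √(6 + 21)) = 33*√(-1 + √27) = 33*√(-1 + 3*√3)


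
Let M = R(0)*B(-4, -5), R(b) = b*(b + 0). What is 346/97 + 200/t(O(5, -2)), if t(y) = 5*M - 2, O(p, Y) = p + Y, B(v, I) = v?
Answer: -9354/97 ≈ -96.433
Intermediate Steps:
R(b) = b**2 (R(b) = b*b = b**2)
O(p, Y) = Y + p
M = 0 (M = 0**2*(-4) = 0*(-4) = 0)
t(y) = -2 (t(y) = 5*0 - 2 = 0 - 2 = -2)
346/97 + 200/t(O(5, -2)) = 346/97 + 200/(-2) = 346*(1/97) + 200*(-1/2) = 346/97 - 100 = -9354/97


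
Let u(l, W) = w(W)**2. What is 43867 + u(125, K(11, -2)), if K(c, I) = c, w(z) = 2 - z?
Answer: 43948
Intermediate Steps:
u(l, W) = (2 - W)**2
43867 + u(125, K(11, -2)) = 43867 + (-2 + 11)**2 = 43867 + 9**2 = 43867 + 81 = 43948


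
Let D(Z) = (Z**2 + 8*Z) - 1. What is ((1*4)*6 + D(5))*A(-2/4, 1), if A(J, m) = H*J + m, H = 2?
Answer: 0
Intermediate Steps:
D(Z) = -1 + Z**2 + 8*Z
A(J, m) = m + 2*J (A(J, m) = 2*J + m = m + 2*J)
((1*4)*6 + D(5))*A(-2/4, 1) = ((1*4)*6 + (-1 + 5**2 + 8*5))*(1 + 2*(-2/4)) = (4*6 + (-1 + 25 + 40))*(1 + 2*(-2*1/4)) = (24 + 64)*(1 + 2*(-1/2)) = 88*(1 - 1) = 88*0 = 0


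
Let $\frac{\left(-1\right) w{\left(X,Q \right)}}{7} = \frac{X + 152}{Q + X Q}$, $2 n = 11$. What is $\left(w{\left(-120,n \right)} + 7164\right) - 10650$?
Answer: $- \frac{651818}{187} \approx -3485.7$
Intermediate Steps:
$n = \frac{11}{2}$ ($n = \frac{1}{2} \cdot 11 = \frac{11}{2} \approx 5.5$)
$w{\left(X,Q \right)} = - \frac{7 \left(152 + X\right)}{Q + Q X}$ ($w{\left(X,Q \right)} = - 7 \frac{X + 152}{Q + X Q} = - 7 \frac{152 + X}{Q + Q X} = - \frac{7 \left(152 + X\right)}{Q + Q X}$)
$\left(w{\left(-120,n \right)} + 7164\right) - 10650 = \left(\frac{7 \left(-152 - -120\right)}{\frac{11}{2} \left(1 - 120\right)} + 7164\right) - 10650 = \left(7 \cdot \frac{2}{11} \frac{1}{-119} \left(-152 + 120\right) + 7164\right) - 10650 = \left(7 \cdot \frac{2}{11} \left(- \frac{1}{119}\right) \left(-32\right) + 7164\right) - 10650 = \left(\frac{64}{187} + 7164\right) - 10650 = \frac{1339732}{187} - 10650 = - \frac{651818}{187}$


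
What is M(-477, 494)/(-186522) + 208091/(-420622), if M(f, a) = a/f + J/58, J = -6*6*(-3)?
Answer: -268456319405935/542635782854886 ≈ -0.49473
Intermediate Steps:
J = 108 (J = -36*(-3) = 108)
M(f, a) = 54/29 + a/f (M(f, a) = a/f + 108/58 = a/f + 108*(1/58) = a/f + 54/29 = 54/29 + a/f)
M(-477, 494)/(-186522) + 208091/(-420622) = (54/29 + 494/(-477))/(-186522) + 208091/(-420622) = (54/29 + 494*(-1/477))*(-1/186522) + 208091*(-1/420622) = (54/29 - 494/477)*(-1/186522) - 208091/420622 = (11432/13833)*(-1/186522) - 208091/420622 = -5716/1290079413 - 208091/420622 = -268456319405935/542635782854886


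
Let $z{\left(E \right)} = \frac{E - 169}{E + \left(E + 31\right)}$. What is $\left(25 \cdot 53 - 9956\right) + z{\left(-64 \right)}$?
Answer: $- \frac{836974}{97} \approx -8628.6$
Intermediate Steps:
$z{\left(E \right)} = \frac{-169 + E}{31 + 2 E}$ ($z{\left(E \right)} = \frac{-169 + E}{E + \left(31 + E\right)} = \frac{-169 + E}{31 + 2 E}$)
$\left(25 \cdot 53 - 9956\right) + z{\left(-64 \right)} = \left(25 \cdot 53 - 9956\right) + \frac{-169 - 64}{31 + 2 \left(-64\right)} = \left(1325 - 9956\right) + \frac{1}{31 - 128} \left(-233\right) = -8631 + \frac{1}{-97} \left(-233\right) = -8631 - - \frac{233}{97} = -8631 + \frac{233}{97} = - \frac{836974}{97}$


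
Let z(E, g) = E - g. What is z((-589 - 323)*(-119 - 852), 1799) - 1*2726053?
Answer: -1842300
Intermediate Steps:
z((-589 - 323)*(-119 - 852), 1799) - 1*2726053 = ((-589 - 323)*(-119 - 852) - 1*1799) - 1*2726053 = (-912*(-971) - 1799) - 2726053 = (885552 - 1799) - 2726053 = 883753 - 2726053 = -1842300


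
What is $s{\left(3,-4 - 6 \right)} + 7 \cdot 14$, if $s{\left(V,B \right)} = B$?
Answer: $88$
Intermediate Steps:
$s{\left(3,-4 - 6 \right)} + 7 \cdot 14 = \left(-4 - 6\right) + 7 \cdot 14 = \left(-4 - 6\right) + 98 = -10 + 98 = 88$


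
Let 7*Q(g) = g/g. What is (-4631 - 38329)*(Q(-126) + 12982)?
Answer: -3903990000/7 ≈ -5.5771e+8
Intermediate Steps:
Q(g) = ⅐ (Q(g) = (g/g)/7 = (⅐)*1 = ⅐)
(-4631 - 38329)*(Q(-126) + 12982) = (-4631 - 38329)*(⅐ + 12982) = -42960*90875/7 = -3903990000/7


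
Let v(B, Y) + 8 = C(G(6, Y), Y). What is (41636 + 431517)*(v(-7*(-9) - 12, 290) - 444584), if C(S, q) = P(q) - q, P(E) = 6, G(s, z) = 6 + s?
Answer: -210494414028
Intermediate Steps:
C(S, q) = 6 - q
v(B, Y) = -2 - Y (v(B, Y) = -8 + (6 - Y) = -2 - Y)
(41636 + 431517)*(v(-7*(-9) - 12, 290) - 444584) = (41636 + 431517)*((-2 - 1*290) - 444584) = 473153*((-2 - 290) - 444584) = 473153*(-292 - 444584) = 473153*(-444876) = -210494414028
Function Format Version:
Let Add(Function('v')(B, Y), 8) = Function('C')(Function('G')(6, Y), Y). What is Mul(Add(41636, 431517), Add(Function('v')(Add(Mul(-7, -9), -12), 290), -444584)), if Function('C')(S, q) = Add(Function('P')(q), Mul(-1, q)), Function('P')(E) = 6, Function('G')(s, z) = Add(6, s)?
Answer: -210494414028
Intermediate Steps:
Function('C')(S, q) = Add(6, Mul(-1, q))
Function('v')(B, Y) = Add(-2, Mul(-1, Y)) (Function('v')(B, Y) = Add(-8, Add(6, Mul(-1, Y))) = Add(-2, Mul(-1, Y)))
Mul(Add(41636, 431517), Add(Function('v')(Add(Mul(-7, -9), -12), 290), -444584)) = Mul(Add(41636, 431517), Add(Add(-2, Mul(-1, 290)), -444584)) = Mul(473153, Add(Add(-2, -290), -444584)) = Mul(473153, Add(-292, -444584)) = Mul(473153, -444876) = -210494414028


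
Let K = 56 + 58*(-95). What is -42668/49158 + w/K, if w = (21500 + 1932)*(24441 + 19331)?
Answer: -13866858514/73737 ≈ -1.8806e+5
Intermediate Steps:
w = 1025665504 (w = 23432*43772 = 1025665504)
K = -5454 (K = 56 - 5510 = -5454)
-42668/49158 + w/K = -42668/49158 + 1025665504/(-5454) = -42668*1/49158 + 1025665504*(-1/5454) = -21334/24579 - 5077552/27 = -13866858514/73737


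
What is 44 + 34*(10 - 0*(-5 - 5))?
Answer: 384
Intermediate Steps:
44 + 34*(10 - 0*(-5 - 5)) = 44 + 34*(10 - 0*(-10)) = 44 + 34*(10 - 1*0) = 44 + 34*(10 + 0) = 44 + 34*10 = 44 + 340 = 384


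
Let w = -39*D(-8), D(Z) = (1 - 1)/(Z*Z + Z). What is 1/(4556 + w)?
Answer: 1/4556 ≈ 0.00021949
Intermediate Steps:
D(Z) = 0 (D(Z) = 0/(Z² + Z) = 0/(Z + Z²) = 0)
w = 0 (w = -39*0 = 0)
1/(4556 + w) = 1/(4556 + 0) = 1/4556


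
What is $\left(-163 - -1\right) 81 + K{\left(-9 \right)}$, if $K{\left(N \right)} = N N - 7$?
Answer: $-13048$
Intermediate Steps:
$K{\left(N \right)} = -7 + N^{2}$ ($K{\left(N \right)} = N^{2} - 7 = -7 + N^{2}$)
$\left(-163 - -1\right) 81 + K{\left(-9 \right)} = \left(-163 - -1\right) 81 - \left(7 - \left(-9\right)^{2}\right) = \left(-163 + 1\right) 81 + \left(-7 + 81\right) = \left(-162\right) 81 + 74 = -13122 + 74 = -13048$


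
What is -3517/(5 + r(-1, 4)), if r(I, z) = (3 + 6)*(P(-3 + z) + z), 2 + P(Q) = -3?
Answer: 3517/4 ≈ 879.25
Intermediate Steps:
P(Q) = -5 (P(Q) = -2 - 3 = -5)
r(I, z) = -45 + 9*z (r(I, z) = (3 + 6)*(-5 + z) = 9*(-5 + z) = -45 + 9*z)
-3517/(5 + r(-1, 4)) = -3517/(5 + (-45 + 9*4)) = -3517/(5 + (-45 + 36)) = -3517/(5 - 9) = -3517/(-4) = -3517*(-¼) = 3517/4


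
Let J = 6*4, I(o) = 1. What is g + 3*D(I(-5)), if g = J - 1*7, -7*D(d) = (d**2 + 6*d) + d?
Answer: 95/7 ≈ 13.571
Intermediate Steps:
D(d) = -d - d**2/7 (D(d) = -((d**2 + 6*d) + d)/7 = -(d**2 + 7*d)/7 = -d - d**2/7)
J = 24
g = 17 (g = 24 - 1*7 = 24 - 7 = 17)
g + 3*D(I(-5)) = 17 + 3*(-1/7*1*(7 + 1)) = 17 + 3*(-1/7*1*8) = 17 + 3*(-8/7) = 17 - 24/7 = 95/7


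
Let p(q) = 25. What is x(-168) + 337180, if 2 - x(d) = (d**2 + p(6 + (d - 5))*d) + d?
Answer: 313326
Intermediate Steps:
x(d) = 2 - d**2 - 26*d (x(d) = 2 - ((d**2 + 25*d) + d) = 2 - (d**2 + 26*d) = 2 + (-d**2 - 26*d) = 2 - d**2 - 26*d)
x(-168) + 337180 = (2 - 1*(-168)**2 - 26*(-168)) + 337180 = (2 - 1*28224 + 4368) + 337180 = (2 - 28224 + 4368) + 337180 = -23854 + 337180 = 313326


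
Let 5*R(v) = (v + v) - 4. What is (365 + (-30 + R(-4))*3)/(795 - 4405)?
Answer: -1339/18050 ≈ -0.074183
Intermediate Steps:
R(v) = -4/5 + 2*v/5 (R(v) = ((v + v) - 4)/5 = (2*v - 4)/5 = (-4 + 2*v)/5 = -4/5 + 2*v/5)
(365 + (-30 + R(-4))*3)/(795 - 4405) = (365 + (-30 + (-4/5 + (2/5)*(-4)))*3)/(795 - 4405) = (365 + (-30 + (-4/5 - 8/5))*3)/(-3610) = (365 + (-30 - 12/5)*3)*(-1/3610) = (365 - 162/5*3)*(-1/3610) = (365 - 486/5)*(-1/3610) = (1339/5)*(-1/3610) = -1339/18050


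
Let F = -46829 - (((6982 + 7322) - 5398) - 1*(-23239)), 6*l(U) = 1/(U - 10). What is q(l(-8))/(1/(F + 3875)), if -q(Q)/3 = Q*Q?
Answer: 25033/1296 ≈ 19.316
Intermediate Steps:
l(U) = 1/(6*(-10 + U)) (l(U) = 1/(6*(U - 10)) = 1/(6*(-10 + U)))
F = -78974 (F = -46829 - ((14304 - 5398) + 23239) = -46829 - (8906 + 23239) = -46829 - 1*32145 = -46829 - 32145 = -78974)
q(Q) = -3*Q² (q(Q) = -3*Q*Q = -3*Q²)
q(l(-8))/(1/(F + 3875)) = (-3*1/(36*(-10 - 8)²))/(1/(-78974 + 3875)) = (-3*((⅙)/(-18))²)/(1/(-75099)) = (-3*((⅙)*(-1/18))²)/(-1/75099) = -3*(-1/108)²*(-75099) = -3*1/11664*(-75099) = -1/3888*(-75099) = 25033/1296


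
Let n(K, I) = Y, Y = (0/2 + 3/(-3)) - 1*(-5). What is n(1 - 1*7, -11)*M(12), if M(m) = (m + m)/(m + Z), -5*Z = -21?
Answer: 160/27 ≈ 5.9259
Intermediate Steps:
Z = 21/5 (Z = -1/5*(-21) = 21/5 ≈ 4.2000)
M(m) = 2*m/(21/5 + m) (M(m) = (m + m)/(m + 21/5) = (2*m)/(21/5 + m) = 2*m/(21/5 + m))
Y = 4 (Y = (0*(1/2) + 3*(-1/3)) + 5 = (0 - 1) + 5 = -1 + 5 = 4)
n(K, I) = 4
n(1 - 1*7, -11)*M(12) = 4*(10*12/(21 + 5*12)) = 4*(10*12/(21 + 60)) = 4*(10*12/81) = 4*(10*12*(1/81)) = 4*(40/27) = 160/27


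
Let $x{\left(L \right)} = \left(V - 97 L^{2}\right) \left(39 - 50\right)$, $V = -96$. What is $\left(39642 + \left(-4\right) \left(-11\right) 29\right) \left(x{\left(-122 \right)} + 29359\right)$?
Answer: $651072608274$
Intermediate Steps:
$x{\left(L \right)} = 1056 + 1067 L^{2}$ ($x{\left(L \right)} = \left(-96 - 97 L^{2}\right) \left(39 - 50\right) = \left(-96 - 97 L^{2}\right) \left(-11\right) = 1056 + 1067 L^{2}$)
$\left(39642 + \left(-4\right) \left(-11\right) 29\right) \left(x{\left(-122 \right)} + 29359\right) = \left(39642 + \left(-4\right) \left(-11\right) 29\right) \left(\left(1056 + 1067 \left(-122\right)^{2}\right) + 29359\right) = \left(39642 + 44 \cdot 29\right) \left(\left(1056 + 1067 \cdot 14884\right) + 29359\right) = \left(39642 + 1276\right) \left(\left(1056 + 15881228\right) + 29359\right) = 40918 \left(15882284 + 29359\right) = 40918 \cdot 15911643 = 651072608274$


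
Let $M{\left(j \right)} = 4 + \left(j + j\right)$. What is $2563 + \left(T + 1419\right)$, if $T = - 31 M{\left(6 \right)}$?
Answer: $3486$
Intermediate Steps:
$M{\left(j \right)} = 4 + 2 j$
$T = -496$ ($T = - 31 \left(4 + 2 \cdot 6\right) = - 31 \left(4 + 12\right) = \left(-31\right) 16 = -496$)
$2563 + \left(T + 1419\right) = 2563 + \left(-496 + 1419\right) = 2563 + 923 = 3486$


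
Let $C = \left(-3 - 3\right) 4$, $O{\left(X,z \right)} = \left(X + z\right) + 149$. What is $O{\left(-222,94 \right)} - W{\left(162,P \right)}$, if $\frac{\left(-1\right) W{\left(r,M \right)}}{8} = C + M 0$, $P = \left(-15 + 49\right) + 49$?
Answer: $-171$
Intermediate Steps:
$O{\left(X,z \right)} = 149 + X + z$
$C = -24$ ($C = \left(-6\right) 4 = -24$)
$P = 83$ ($P = 34 + 49 = 83$)
$W{\left(r,M \right)} = 192$ ($W{\left(r,M \right)} = - 8 \left(-24 + M 0\right) = - 8 \left(-24 + 0\right) = \left(-8\right) \left(-24\right) = 192$)
$O{\left(-222,94 \right)} - W{\left(162,P \right)} = \left(149 - 222 + 94\right) - 192 = 21 - 192 = -171$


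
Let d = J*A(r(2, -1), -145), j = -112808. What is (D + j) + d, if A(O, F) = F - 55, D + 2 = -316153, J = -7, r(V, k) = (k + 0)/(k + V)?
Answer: -427563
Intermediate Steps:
r(V, k) = k/(V + k)
D = -316155 (D = -2 - 316153 = -316155)
A(O, F) = -55 + F
d = 1400 (d = -7*(-55 - 145) = -7*(-200) = 1400)
(D + j) + d = (-316155 - 112808) + 1400 = -428963 + 1400 = -427563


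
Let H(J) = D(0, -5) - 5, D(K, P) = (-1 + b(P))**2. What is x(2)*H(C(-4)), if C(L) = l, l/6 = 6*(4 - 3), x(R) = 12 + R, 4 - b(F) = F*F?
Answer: 6706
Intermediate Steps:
b(F) = 4 - F**2 (b(F) = 4 - F*F = 4 - F**2)
D(K, P) = (3 - P**2)**2 (D(K, P) = (-1 + (4 - P**2))**2 = (3 - P**2)**2)
l = 36 (l = 6*(6*(4 - 3)) = 6*(6*1) = 6*6 = 36)
C(L) = 36
H(J) = 479 (H(J) = (-3 + (-5)**2)**2 - 5 = (-3 + 25)**2 - 5 = 22**2 - 5 = 484 - 5 = 479)
x(2)*H(C(-4)) = (12 + 2)*479 = 14*479 = 6706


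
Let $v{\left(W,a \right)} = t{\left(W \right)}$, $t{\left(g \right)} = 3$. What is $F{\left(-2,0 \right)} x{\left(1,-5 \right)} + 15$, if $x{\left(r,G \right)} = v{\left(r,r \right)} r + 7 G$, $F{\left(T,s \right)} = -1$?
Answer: $47$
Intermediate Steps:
$v{\left(W,a \right)} = 3$
$x{\left(r,G \right)} = 3 r + 7 G$
$F{\left(-2,0 \right)} x{\left(1,-5 \right)} + 15 = - (3 \cdot 1 + 7 \left(-5\right)) + 15 = - (3 - 35) + 15 = \left(-1\right) \left(-32\right) + 15 = 32 + 15 = 47$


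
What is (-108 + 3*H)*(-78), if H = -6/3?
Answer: 8892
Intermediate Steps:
H = -2 (H = -6*⅓ = -2)
(-108 + 3*H)*(-78) = (-108 + 3*(-2))*(-78) = (-108 - 6)*(-78) = -114*(-78) = 8892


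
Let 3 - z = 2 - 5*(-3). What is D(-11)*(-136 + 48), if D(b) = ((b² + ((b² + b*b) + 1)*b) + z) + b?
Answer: 226776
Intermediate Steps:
z = -14 (z = 3 - (2 - 5*(-3)) = 3 - (2 + 15) = 3 - 1*17 = 3 - 17 = -14)
D(b) = -14 + b + b² + b*(1 + 2*b²) (D(b) = ((b² + ((b² + b*b) + 1)*b) - 14) + b = ((b² + ((b² + b²) + 1)*b) - 14) + b = ((b² + (2*b² + 1)*b) - 14) + b = ((b² + (1 + 2*b²)*b) - 14) + b = ((b² + b*(1 + 2*b²)) - 14) + b = (-14 + b² + b*(1 + 2*b²)) + b = -14 + b + b² + b*(1 + 2*b²))
D(-11)*(-136 + 48) = (-14 + (-11)² + 2*(-11) + 2*(-11)³)*(-136 + 48) = (-14 + 121 - 22 + 2*(-1331))*(-88) = (-14 + 121 - 22 - 2662)*(-88) = -2577*(-88) = 226776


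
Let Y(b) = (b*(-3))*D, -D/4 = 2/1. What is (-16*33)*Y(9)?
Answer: -114048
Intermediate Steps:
D = -8 (D = -8/1 = -8 ≈ -8.0000)
Y(b) = 24*b (Y(b) = (b*(-3))*(-8) = -3*b*(-8) = 24*b)
(-16*33)*Y(9) = (-16*33)*(24*9) = -528*216 = -114048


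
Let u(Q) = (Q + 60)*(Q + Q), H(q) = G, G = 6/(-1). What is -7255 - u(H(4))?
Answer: -6607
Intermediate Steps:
G = -6 (G = 6*(-1) = -6)
H(q) = -6
u(Q) = 2*Q*(60 + Q) (u(Q) = (60 + Q)*(2*Q) = 2*Q*(60 + Q))
-7255 - u(H(4)) = -7255 - 2*(-6)*(60 - 6) = -7255 - 2*(-6)*54 = -7255 - 1*(-648) = -7255 + 648 = -6607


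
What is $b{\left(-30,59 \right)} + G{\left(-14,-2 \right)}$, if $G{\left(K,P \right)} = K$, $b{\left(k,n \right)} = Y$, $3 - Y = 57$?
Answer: $-68$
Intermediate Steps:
$Y = -54$ ($Y = 3 - 57 = -54$)
$b{\left(k,n \right)} = -54$
$b{\left(-30,59 \right)} + G{\left(-14,-2 \right)} = -54 - 14 = -68$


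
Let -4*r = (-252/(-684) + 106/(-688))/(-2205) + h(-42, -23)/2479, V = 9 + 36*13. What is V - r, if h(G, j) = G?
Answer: 22722201206707/47636067360 ≈ 477.00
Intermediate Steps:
V = 477 (V = 9 + 468 = 477)
r = 202924013/47636067360 (r = -((-252/(-684) + 106/(-688))/(-2205) - 42/2479)/4 = -((-252*(-1/684) + 106*(-1/688))*(-1/2205) - 42*1/2479)/4 = -((7/19 - 53/344)*(-1/2205) - 42/2479)/4 = -((1401/6536)*(-1/2205) - 42/2479)/4 = -(-467/4803960 - 42/2479)/4 = -1/4*(-202924013/11909016840) = 202924013/47636067360 ≈ 0.0042599)
V - r = 477 - 1*202924013/47636067360 = 477 - 202924013/47636067360 = 22722201206707/47636067360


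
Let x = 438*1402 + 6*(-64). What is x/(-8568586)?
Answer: -306846/4284293 ≈ -0.071621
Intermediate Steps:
x = 613692 (x = 614076 - 384 = 613692)
x/(-8568586) = 613692/(-8568586) = 613692*(-1/8568586) = -306846/4284293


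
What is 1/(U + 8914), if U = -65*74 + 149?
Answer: 1/4253 ≈ 0.00023513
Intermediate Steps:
U = -4661 (U = -4810 + 149 = -4661)
1/(U + 8914) = 1/(-4661 + 8914) = 1/4253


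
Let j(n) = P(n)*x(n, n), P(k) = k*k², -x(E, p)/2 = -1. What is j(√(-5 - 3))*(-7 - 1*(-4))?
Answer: 96*I*√2 ≈ 135.76*I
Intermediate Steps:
x(E, p) = 2 (x(E, p) = -2*(-1) = 2)
P(k) = k³
j(n) = 2*n³ (j(n) = n³*2 = 2*n³)
j(√(-5 - 3))*(-7 - 1*(-4)) = (2*(√(-5 - 3))³)*(-7 - 1*(-4)) = (2*(√(-8))³)*(-7 + 4) = (2*(2*I*√2)³)*(-3) = (2*(-16*I*√2))*(-3) = -32*I*√2*(-3) = 96*I*√2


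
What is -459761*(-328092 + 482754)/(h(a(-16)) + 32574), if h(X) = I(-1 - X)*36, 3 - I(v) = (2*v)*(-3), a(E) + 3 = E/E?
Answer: -11851259297/5483 ≈ -2.1615e+6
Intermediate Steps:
a(E) = -2 (a(E) = -3 + E/E = -3 + 1 = -2)
I(v) = 3 + 6*v (I(v) = 3 - 2*v*(-3) = 3 - (-6)*v = 3 + 6*v)
h(X) = -108 - 216*X (h(X) = (3 + 6*(-1 - X))*36 = (3 + (-6 - 6*X))*36 = (-3 - 6*X)*36 = -108 - 216*X)
-459761*(-328092 + 482754)/(h(a(-16)) + 32574) = -459761*(-328092 + 482754)/((-108 - 216*(-2)) + 32574) = -459761*154662/((-108 + 432) + 32574) = -459761*154662/(324 + 32574) = -459761/(32898*(1/154662)) = -459761/5483/25777 = -459761*25777/5483 = -11851259297/5483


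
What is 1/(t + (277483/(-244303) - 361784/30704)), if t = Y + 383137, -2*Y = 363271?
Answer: 468817457/94461364264524 ≈ 4.9631e-6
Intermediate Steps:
Y = -363271/2 (Y = -1/2*363271 = -363271/2 ≈ -1.8164e+5)
t = 403003/2 (t = -363271/2 + 383137 = 403003/2 ≈ 2.0150e+5)
1/(t + (277483/(-244303) - 361784/30704)) = 1/(403003/2 + (277483/(-244303) - 361784/30704)) = 1/(403003/2 + (277483*(-1/244303) - 361784*1/30704)) = 1/(403003/2 + (-277483/244303 - 45223/3838)) = 1/(403003/2 - 12113094323/937634914) = 1/(94461364264524/468817457) = 468817457/94461364264524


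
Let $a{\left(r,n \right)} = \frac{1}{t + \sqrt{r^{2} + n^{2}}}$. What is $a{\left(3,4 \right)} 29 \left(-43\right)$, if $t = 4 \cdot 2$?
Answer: $- \frac{1247}{13} \approx -95.923$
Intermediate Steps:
$t = 8$
$a{\left(r,n \right)} = \frac{1}{8 + \sqrt{n^{2} + r^{2}}}$ ($a{\left(r,n \right)} = \frac{1}{8 + \sqrt{r^{2} + n^{2}}} = \frac{1}{8 + \sqrt{n^{2} + r^{2}}}$)
$a{\left(3,4 \right)} 29 \left(-43\right) = \frac{1}{8 + \sqrt{4^{2} + 3^{2}}} \cdot 29 \left(-43\right) = \frac{1}{8 + \sqrt{16 + 9}} \cdot 29 \left(-43\right) = \frac{1}{8 + \sqrt{25}} \cdot 29 \left(-43\right) = \frac{1}{8 + 5} \cdot 29 \left(-43\right) = \frac{1}{13} \cdot 29 \left(-43\right) = \frac{29}{13} \left(-43\right) = - \frac{1247}{13}$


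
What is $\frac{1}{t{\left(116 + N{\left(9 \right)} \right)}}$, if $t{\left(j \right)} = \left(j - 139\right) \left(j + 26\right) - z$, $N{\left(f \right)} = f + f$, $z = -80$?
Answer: $- \frac{1}{720} \approx -0.0013889$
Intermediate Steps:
$N{\left(f \right)} = 2 f$
$t{\left(j \right)} = 80 + \left(-139 + j\right) \left(26 + j\right)$ ($t{\left(j \right)} = \left(j - 139\right) \left(j + 26\right) - -80 = \left(-139 + j\right) \left(26 + j\right) + 80 = 80 + \left(-139 + j\right) \left(26 + j\right)$)
$\frac{1}{t{\left(116 + N{\left(9 \right)} \right)}} = \frac{1}{-3534 + \left(116 + 2 \cdot 9\right)^{2} - 113 \left(116 + 2 \cdot 9\right)} = \frac{1}{-3534 + \left(116 + 18\right)^{2} - 113 \left(116 + 18\right)} = \frac{1}{-3534 + 134^{2} - 15142} = \frac{1}{-3534 + 17956 - 15142} = \frac{1}{-720} = - \frac{1}{720}$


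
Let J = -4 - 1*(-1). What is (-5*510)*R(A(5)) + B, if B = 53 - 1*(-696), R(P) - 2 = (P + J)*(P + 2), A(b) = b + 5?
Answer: -218551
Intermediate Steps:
A(b) = 5 + b
J = -3 (J = -4 + 1 = -3)
R(P) = 2 + (-3 + P)*(2 + P) (R(P) = 2 + (P - 3)*(P + 2) = 2 + (-3 + P)*(2 + P))
B = 749 (B = 53 + 696 = 749)
(-5*510)*R(A(5)) + B = (-5*510)*(-4 + (5 + 5)**2 - (5 + 5)) + 749 = -2550*(-4 + 10**2 - 1*10) + 749 = -2550*(-4 + 100 - 10) + 749 = -2550*86 + 749 = -219300 + 749 = -218551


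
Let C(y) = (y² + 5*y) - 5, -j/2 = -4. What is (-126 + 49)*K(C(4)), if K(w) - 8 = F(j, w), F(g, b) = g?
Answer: -1232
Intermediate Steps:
j = 8 (j = -2*(-4) = 8)
C(y) = -5 + y² + 5*y
K(w) = 16 (K(w) = 8 + 8 = 16)
(-126 + 49)*K(C(4)) = (-126 + 49)*16 = -77*16 = -1232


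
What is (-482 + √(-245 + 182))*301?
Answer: -145082 + 903*I*√7 ≈ -1.4508e+5 + 2389.1*I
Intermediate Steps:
(-482 + √(-245 + 182))*301 = (-482 + √(-63))*301 = (-482 + 3*I*√7)*301 = -145082 + 903*I*√7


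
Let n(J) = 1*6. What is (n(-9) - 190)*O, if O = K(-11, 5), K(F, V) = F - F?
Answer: 0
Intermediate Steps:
K(F, V) = 0
n(J) = 6
O = 0
(n(-9) - 190)*O = (6 - 190)*0 = -184*0 = 0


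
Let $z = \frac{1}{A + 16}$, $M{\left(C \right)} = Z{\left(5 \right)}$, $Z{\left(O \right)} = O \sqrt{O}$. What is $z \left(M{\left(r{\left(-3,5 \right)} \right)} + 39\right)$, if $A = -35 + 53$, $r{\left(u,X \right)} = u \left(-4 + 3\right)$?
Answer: $\frac{39}{34} + \frac{5 \sqrt{5}}{34} \approx 1.4759$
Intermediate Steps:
$r{\left(u,X \right)} = - u$ ($r{\left(u,X \right)} = u \left(-1\right) = - u$)
$Z{\left(O \right)} = O^{\frac{3}{2}}$
$M{\left(C \right)} = 5 \sqrt{5}$ ($M{\left(C \right)} = 5^{\frac{3}{2}} = 5 \sqrt{5}$)
$A = 18$
$z = \frac{1}{34}$ ($z = \frac{1}{18 + 16} = \frac{1}{34} \approx 0.029412$)
$z \left(M{\left(r{\left(-3,5 \right)} \right)} + 39\right) = \frac{5 \sqrt{5} + 39}{34} = \frac{39 + 5 \sqrt{5}}{34} = \frac{39}{34} + \frac{5 \sqrt{5}}{34}$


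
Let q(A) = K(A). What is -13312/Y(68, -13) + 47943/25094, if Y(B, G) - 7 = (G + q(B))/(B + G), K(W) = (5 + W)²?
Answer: -18099499997/143060894 ≈ -126.52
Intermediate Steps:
q(A) = (5 + A)²
Y(B, G) = 7 + (G + (5 + B)²)/(B + G)
-13312/Y(68, -13) + 47943/25094 = -13312*(68 - 13)/((5 + 68)² + 7*68 + 8*(-13)) + 47943/25094 = -13312*55/(73² + 476 - 104) + 47943*(1/25094) = -13312*55/(5329 + 476 - 104) + 47943/25094 = -13312/((1/55)*5701) + 47943/25094 = -13312/5701/55 + 47943/25094 = -13312*55/5701 + 47943/25094 = -732160/5701 + 47943/25094 = -18099499997/143060894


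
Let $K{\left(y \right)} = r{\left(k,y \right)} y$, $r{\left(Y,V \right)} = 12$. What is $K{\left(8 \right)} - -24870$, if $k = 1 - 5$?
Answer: $24966$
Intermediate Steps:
$k = -4$
$K{\left(y \right)} = 12 y$
$K{\left(8 \right)} - -24870 = 12 \cdot 8 - -24870 = 96 + 24870 = 24966$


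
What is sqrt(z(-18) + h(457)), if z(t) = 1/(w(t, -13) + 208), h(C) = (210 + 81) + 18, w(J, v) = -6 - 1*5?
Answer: sqrt(11992178)/197 ≈ 17.579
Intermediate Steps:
w(J, v) = -11 (w(J, v) = -6 - 5 = -11)
h(C) = 309 (h(C) = 291 + 18 = 309)
z(t) = 1/197 (z(t) = 1/(-11 + 208) = 1/197)
sqrt(z(-18) + h(457)) = sqrt(1/197 + 309) = sqrt(60874/197) = sqrt(11992178)/197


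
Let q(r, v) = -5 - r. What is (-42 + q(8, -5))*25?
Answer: -1375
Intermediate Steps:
(-42 + q(8, -5))*25 = (-42 + (-5 - 1*8))*25 = (-42 + (-5 - 8))*25 = (-42 - 13)*25 = -55*25 = -1375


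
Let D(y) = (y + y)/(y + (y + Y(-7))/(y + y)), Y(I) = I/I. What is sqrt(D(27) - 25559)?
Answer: I*sqrt(14108737097)/743 ≈ 159.87*I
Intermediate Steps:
Y(I) = 1
D(y) = 2*y/(y + (1 + y)/(2*y)) (D(y) = (y + y)/(y + (y + 1)/(y + y)) = (2*y)/(y + (1 + y)/((2*y))) = (2*y)/(y + (1 + y)*(1/(2*y))) = (2*y)/(y + (1 + y)/(2*y)) = 2*y/(y + (1 + y)/(2*y)))
sqrt(D(27) - 25559) = sqrt(4*27**2/(1 + 27 + 2*27**2) - 25559) = sqrt(4*729/(1 + 27 + 2*729) - 25559) = sqrt(4*729/(1 + 27 + 1458) - 25559) = sqrt(4*729/1486 - 25559) = sqrt(4*729*(1/1486) - 25559) = sqrt(1458/743 - 25559) = sqrt(-18988879/743) = I*sqrt(14108737097)/743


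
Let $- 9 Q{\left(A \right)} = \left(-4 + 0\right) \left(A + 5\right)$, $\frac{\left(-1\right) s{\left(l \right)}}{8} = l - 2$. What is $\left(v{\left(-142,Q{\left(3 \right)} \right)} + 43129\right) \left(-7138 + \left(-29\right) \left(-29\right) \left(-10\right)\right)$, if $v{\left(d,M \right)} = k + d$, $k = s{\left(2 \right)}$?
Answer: $-668361876$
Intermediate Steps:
$s{\left(l \right)} = 16 - 8 l$ ($s{\left(l \right)} = - 8 \left(l - 2\right) = - 8 \left(-2 + l\right) = 16 - 8 l$)
$k = 0$ ($k = 16 - 16 = 0$)
$Q{\left(A \right)} = \frac{20}{9} + \frac{4 A}{9}$ ($Q{\left(A \right)} = - \frac{\left(-4 + 0\right) \left(A + 5\right)}{9} = - \frac{\left(-4\right) \left(5 + A\right)}{9} = - \frac{-20 - 4 A}{9} = \frac{20}{9} + \frac{4 A}{9}$)
$v{\left(d,M \right)} = d$ ($v{\left(d,M \right)} = 0 + d = d$)
$\left(v{\left(-142,Q{\left(3 \right)} \right)} + 43129\right) \left(-7138 + \left(-29\right) \left(-29\right) \left(-10\right)\right) = \left(-142 + 43129\right) \left(-7138 + \left(-29\right) \left(-29\right) \left(-10\right)\right) = 42987 \left(-7138 + 841 \left(-10\right)\right) = 42987 \left(-7138 - 8410\right) = 42987 \left(-15548\right) = -668361876$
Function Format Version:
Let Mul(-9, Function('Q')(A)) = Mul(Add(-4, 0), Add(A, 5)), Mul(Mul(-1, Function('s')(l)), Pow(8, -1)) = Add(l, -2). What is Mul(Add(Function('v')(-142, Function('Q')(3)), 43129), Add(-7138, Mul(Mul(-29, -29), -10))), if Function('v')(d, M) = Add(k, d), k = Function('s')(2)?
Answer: -668361876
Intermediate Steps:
Function('s')(l) = Add(16, Mul(-8, l)) (Function('s')(l) = Mul(-8, Add(l, -2)) = Mul(-8, Add(-2, l)) = Add(16, Mul(-8, l)))
k = 0 (k = Add(16, Mul(-8, 2)) = Add(16, -16) = 0)
Function('Q')(A) = Add(Rational(20, 9), Mul(Rational(4, 9), A)) (Function('Q')(A) = Mul(Rational(-1, 9), Mul(Add(-4, 0), Add(A, 5))) = Mul(Rational(-1, 9), Mul(-4, Add(5, A))) = Mul(Rational(-1, 9), Add(-20, Mul(-4, A))) = Add(Rational(20, 9), Mul(Rational(4, 9), A)))
Function('v')(d, M) = d (Function('v')(d, M) = Add(0, d) = d)
Mul(Add(Function('v')(-142, Function('Q')(3)), 43129), Add(-7138, Mul(Mul(-29, -29), -10))) = Mul(Add(-142, 43129), Add(-7138, Mul(Mul(-29, -29), -10))) = Mul(42987, Add(-7138, Mul(841, -10))) = Mul(42987, Add(-7138, -8410)) = Mul(42987, -15548) = -668361876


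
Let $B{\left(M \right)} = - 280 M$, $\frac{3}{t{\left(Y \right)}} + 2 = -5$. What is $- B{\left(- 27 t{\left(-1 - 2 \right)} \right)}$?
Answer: $3240$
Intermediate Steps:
$t{\left(Y \right)} = - \frac{3}{7}$ ($t{\left(Y \right)} = \frac{3}{-2 - 5} = \frac{3}{-7} = 3 \left(- \frac{1}{7}\right) = - \frac{3}{7}$)
$- B{\left(- 27 t{\left(-1 - 2 \right)} \right)} = - \left(-280\right) \left(\left(-27\right) \left(- \frac{3}{7}\right)\right) = - \frac{\left(-280\right) 81}{7} = \left(-1\right) \left(-3240\right) = 3240$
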